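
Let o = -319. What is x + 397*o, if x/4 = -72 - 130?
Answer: -127451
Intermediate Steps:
x = -808 (x = 4*(-72 - 130) = 4*(-202) = -808)
x + 397*o = -808 + 397*(-319) = -808 - 126643 = -127451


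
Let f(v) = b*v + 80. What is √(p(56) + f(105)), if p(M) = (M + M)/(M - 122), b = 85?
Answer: √9804597/33 ≈ 94.886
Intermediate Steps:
p(M) = 2*M/(-122 + M) (p(M) = (2*M)/(-122 + M) = 2*M/(-122 + M))
f(v) = 80 + 85*v (f(v) = 85*v + 80 = 80 + 85*v)
√(p(56) + f(105)) = √(2*56/(-122 + 56) + (80 + 85*105)) = √(2*56/(-66) + (80 + 8925)) = √(2*56*(-1/66) + 9005) = √(-56/33 + 9005) = √(297109/33) = √9804597/33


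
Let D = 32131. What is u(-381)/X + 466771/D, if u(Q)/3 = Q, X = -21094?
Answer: 9882793207/677771314 ≈ 14.581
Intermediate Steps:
u(Q) = 3*Q
u(-381)/X + 466771/D = (3*(-381))/(-21094) + 466771/32131 = -1143*(-1/21094) + 466771*(1/32131) = 1143/21094 + 466771/32131 = 9882793207/677771314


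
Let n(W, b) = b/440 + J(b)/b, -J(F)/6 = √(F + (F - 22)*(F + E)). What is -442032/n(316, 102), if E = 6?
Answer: 477774707520/140787037 + 121234643200*√8742/140787037 ≈ 83907.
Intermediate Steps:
J(F) = -6*√(F + (-22 + F)*(6 + F)) (J(F) = -6*√(F + (F - 22)*(F + 6)) = -6*√(F + (-22 + F)*(6 + F)))
n(W, b) = b/440 - 6*√(-132 + b² - 15*b)/b (n(W, b) = b/440 + (-6*√(-132 + b² - 15*b))/b = b*(1/440) - 6*√(-132 + b² - 15*b)/b = b/440 - 6*√(-132 + b² - 15*b)/b)
-442032/n(316, 102) = -442032/((1/440)*102 - 6*√(-132 + 102² - 15*102)/102) = -442032/(51/220 - 6*1/102*√(-132 + 10404 - 1530)) = -442032/(51/220 - 6*1/102*√8742) = -442032/(51/220 - √8742/17)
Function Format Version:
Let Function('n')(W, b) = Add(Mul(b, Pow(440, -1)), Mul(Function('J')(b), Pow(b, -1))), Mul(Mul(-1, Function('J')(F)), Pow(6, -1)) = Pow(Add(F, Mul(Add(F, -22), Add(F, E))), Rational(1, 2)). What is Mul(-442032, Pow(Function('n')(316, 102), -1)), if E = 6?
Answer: Add(Rational(477774707520, 140787037), Mul(Rational(121234643200, 140787037), Pow(8742, Rational(1, 2)))) ≈ 83907.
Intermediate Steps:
Function('J')(F) = Mul(-6, Pow(Add(F, Mul(Add(-22, F), Add(6, F))), Rational(1, 2))) (Function('J')(F) = Mul(-6, Pow(Add(F, Mul(Add(F, -22), Add(F, 6))), Rational(1, 2))) = Mul(-6, Pow(Add(F, Mul(Add(-22, F), Add(6, F))), Rational(1, 2))))
Function('n')(W, b) = Add(Mul(Rational(1, 440), b), Mul(-6, Pow(b, -1), Pow(Add(-132, Pow(b, 2), Mul(-15, b)), Rational(1, 2)))) (Function('n')(W, b) = Add(Mul(b, Pow(440, -1)), Mul(Mul(-6, Pow(Add(-132, Pow(b, 2), Mul(-15, b)), Rational(1, 2))), Pow(b, -1))) = Add(Mul(b, Rational(1, 440)), Mul(-6, Pow(b, -1), Pow(Add(-132, Pow(b, 2), Mul(-15, b)), Rational(1, 2)))) = Add(Mul(Rational(1, 440), b), Mul(-6, Pow(b, -1), Pow(Add(-132, Pow(b, 2), Mul(-15, b)), Rational(1, 2)))))
Mul(-442032, Pow(Function('n')(316, 102), -1)) = Mul(-442032, Pow(Add(Mul(Rational(1, 440), 102), Mul(-6, Pow(102, -1), Pow(Add(-132, Pow(102, 2), Mul(-15, 102)), Rational(1, 2)))), -1)) = Mul(-442032, Pow(Add(Rational(51, 220), Mul(-6, Rational(1, 102), Pow(Add(-132, 10404, -1530), Rational(1, 2)))), -1)) = Mul(-442032, Pow(Add(Rational(51, 220), Mul(-6, Rational(1, 102), Pow(8742, Rational(1, 2)))), -1)) = Mul(-442032, Pow(Add(Rational(51, 220), Mul(Rational(-1, 17), Pow(8742, Rational(1, 2)))), -1))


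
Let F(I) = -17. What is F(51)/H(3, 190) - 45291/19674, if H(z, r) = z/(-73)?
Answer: 899243/2186 ≈ 411.36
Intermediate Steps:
H(z, r) = -z/73 (H(z, r) = z*(-1/73) = -z/73)
F(51)/H(3, 190) - 45291/19674 = -17/((-1/73*3)) - 45291/19674 = -17/(-3/73) - 45291*1/19674 = -17*(-73/3) - 15097/6558 = 1241/3 - 15097/6558 = 899243/2186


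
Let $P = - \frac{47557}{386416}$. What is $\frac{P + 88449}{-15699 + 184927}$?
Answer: $\frac{34178061227}{65392406848} \approx 0.52266$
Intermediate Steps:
$P = - \frac{47557}{386416}$ ($P = \left(-47557\right) \frac{1}{386416} = - \frac{47557}{386416} \approx -0.12307$)
$\frac{P + 88449}{-15699 + 184927} = \frac{- \frac{47557}{386416} + 88449}{-15699 + 184927} = \frac{34178061227}{386416 \cdot 169228} = \frac{34178061227}{386416} \cdot \frac{1}{169228} = \frac{34178061227}{65392406848}$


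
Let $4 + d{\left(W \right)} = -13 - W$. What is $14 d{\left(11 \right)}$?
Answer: $-392$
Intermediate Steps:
$d{\left(W \right)} = -17 - W$ ($d{\left(W \right)} = -4 - \left(13 + W\right) = -17 - W$)
$14 d{\left(11 \right)} = 14 \left(-17 - 11\right) = 14 \left(-28\right) = -392$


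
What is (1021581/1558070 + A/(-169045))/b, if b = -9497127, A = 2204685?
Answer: 217490693187/166759383857088670 ≈ 1.3042e-6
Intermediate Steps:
(1021581/1558070 + A/(-169045))/b = (1021581/1558070 + 2204685/(-169045))/(-9497127) = (1021581*(1/1558070) + 2204685*(-1/169045))*(-1/9497127) = (1021581/1558070 - 440937/33809)*(-1/9497127) = -652472079561/52676788630*(-1/9497127) = 217490693187/166759383857088670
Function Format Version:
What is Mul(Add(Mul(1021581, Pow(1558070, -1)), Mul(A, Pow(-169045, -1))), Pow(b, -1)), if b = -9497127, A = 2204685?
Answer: Rational(217490693187, 166759383857088670) ≈ 1.3042e-6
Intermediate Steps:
Mul(Add(Mul(1021581, Pow(1558070, -1)), Mul(A, Pow(-169045, -1))), Pow(b, -1)) = Mul(Add(Mul(1021581, Pow(1558070, -1)), Mul(2204685, Pow(-169045, -1))), Pow(-9497127, -1)) = Mul(Add(Mul(1021581, Rational(1, 1558070)), Mul(2204685, Rational(-1, 169045))), Rational(-1, 9497127)) = Mul(Add(Rational(1021581, 1558070), Rational(-440937, 33809)), Rational(-1, 9497127)) = Mul(Rational(-652472079561, 52676788630), Rational(-1, 9497127)) = Rational(217490693187, 166759383857088670)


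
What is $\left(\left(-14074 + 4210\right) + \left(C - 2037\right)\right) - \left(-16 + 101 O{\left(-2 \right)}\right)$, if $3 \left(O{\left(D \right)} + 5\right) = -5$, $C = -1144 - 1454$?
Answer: $- \frac{41429}{3} \approx -13810.0$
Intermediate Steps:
$C = -2598$
$O{\left(D \right)} = - \frac{20}{3}$ ($O{\left(D \right)} = -5 + \frac{1}{3} \left(-5\right) = -5 - \frac{5}{3} = - \frac{20}{3}$)
$\left(\left(-14074 + 4210\right) + \left(C - 2037\right)\right) - \left(-16 + 101 O{\left(-2 \right)}\right) = \left(\left(-14074 + 4210\right) - 4635\right) + \left(\left(46 - 30\right) - - \frac{2020}{3}\right) = \left(-9864 - 4635\right) + \left(\left(46 - 30\right) + \frac{2020}{3}\right) = \left(-9864 - 4635\right) + \left(16 + \frac{2020}{3}\right) = -14499 + \frac{2068}{3} = - \frac{41429}{3}$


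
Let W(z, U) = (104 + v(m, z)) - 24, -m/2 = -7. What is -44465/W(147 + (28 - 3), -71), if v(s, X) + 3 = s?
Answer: -44465/91 ≈ -488.63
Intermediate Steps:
m = 14 (m = -2*(-7) = 14)
v(s, X) = -3 + s
W(z, U) = 91 (W(z, U) = (104 + (-3 + 14)) - 24 = (104 + 11) - 24 = 115 - 24 = 91)
-44465/W(147 + (28 - 3), -71) = -44465/91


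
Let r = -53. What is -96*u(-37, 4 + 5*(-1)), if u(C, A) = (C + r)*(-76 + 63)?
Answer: -112320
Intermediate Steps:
u(C, A) = 689 - 13*C (u(C, A) = (C - 53)*(-76 + 63) = (-53 + C)*(-13) = 689 - 13*C)
-96*u(-37, 4 + 5*(-1)) = -96*(689 - 13*(-37)) = -96*(689 + 481) = -96*1170 = -112320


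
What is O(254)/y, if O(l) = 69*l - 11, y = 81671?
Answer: 17515/81671 ≈ 0.21446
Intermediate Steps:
O(l) = -11 + 69*l
O(254)/y = (-11 + 69*254)/81671 = (-11 + 17526)*(1/81671) = 17515*(1/81671) = 17515/81671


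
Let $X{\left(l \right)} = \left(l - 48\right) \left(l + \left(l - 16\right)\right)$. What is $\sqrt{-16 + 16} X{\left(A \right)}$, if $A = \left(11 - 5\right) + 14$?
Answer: $0$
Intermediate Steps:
$A = 20$ ($A = 6 + 14 = 20$)
$X{\left(l \right)} = \left(-48 + l\right) \left(-16 + 2 l\right)$ ($X{\left(l \right)} = \left(-48 + l\right) \left(l + \left(-16 + l\right)\right) = \left(-48 + l\right) \left(-16 + 2 l\right)$)
$\sqrt{-16 + 16} X{\left(A \right)} = \sqrt{-16 + 16} \left(768 - 2240 + 2 \cdot 20^{2}\right) = \sqrt{0} \left(768 - 2240 + 2 \cdot 400\right) = 0 \left(768 - 2240 + 800\right) = 0 \left(-672\right) = 0$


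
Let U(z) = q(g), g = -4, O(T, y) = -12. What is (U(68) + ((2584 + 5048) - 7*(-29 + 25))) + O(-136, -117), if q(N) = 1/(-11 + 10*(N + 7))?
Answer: 145313/19 ≈ 7648.1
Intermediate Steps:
q(N) = 1/(59 + 10*N) (q(N) = 1/(-11 + 10*(7 + N)) = 1/(-11 + (70 + 10*N)) = 1/(59 + 10*N))
U(z) = 1/19 (U(z) = 1/(59 + 10*(-4)) = 1/(59 - 40) = 1/19)
(U(68) + ((2584 + 5048) - 7*(-29 + 25))) + O(-136, -117) = (1/19 + ((2584 + 5048) - 7*(-29 + 25))) - 12 = (1/19 + (7632 - 7*(-4))) - 12 = (1/19 + (7632 + 28)) - 12 = (1/19 + 7660) - 12 = 145541/19 - 12 = 145313/19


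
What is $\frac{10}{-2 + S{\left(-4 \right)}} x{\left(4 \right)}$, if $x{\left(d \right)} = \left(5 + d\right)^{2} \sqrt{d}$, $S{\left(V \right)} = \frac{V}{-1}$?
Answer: $810$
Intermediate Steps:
$S{\left(V \right)} = - V$ ($S{\left(V \right)} = V \left(-1\right) = - V$)
$x{\left(d \right)} = \sqrt{d} \left(5 + d\right)^{2}$
$\frac{10}{-2 + S{\left(-4 \right)}} x{\left(4 \right)} = \frac{10}{-2 - -4} \sqrt{4} \left(5 + 4\right)^{2} = \frac{10}{-2 + 4} \cdot 2 \cdot 9^{2} = \frac{10}{2} \cdot 2 \cdot 81 = 10 \cdot \frac{1}{2} \cdot 162 = 5 \cdot 162 = 810$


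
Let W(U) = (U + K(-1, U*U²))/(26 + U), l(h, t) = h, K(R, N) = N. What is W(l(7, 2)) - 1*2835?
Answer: -93205/33 ≈ -2824.4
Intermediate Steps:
W(U) = (U + U³)/(26 + U) (W(U) = (U + U*U²)/(26 + U) = (U + U³)/(26 + U))
W(l(7, 2)) - 1*2835 = (7 + 7³)/(26 + 7) - 1*2835 = (7 + 343)/33 - 2835 = (1/33)*350 - 2835 = 350/33 - 2835 = -93205/33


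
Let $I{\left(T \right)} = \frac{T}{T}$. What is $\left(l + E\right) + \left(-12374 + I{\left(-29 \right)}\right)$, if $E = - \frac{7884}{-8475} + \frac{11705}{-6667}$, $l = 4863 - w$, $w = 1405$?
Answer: $- \frac{1486045198}{166675} \approx -8915.8$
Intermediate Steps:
$I{\left(T \right)} = 1$
$l = 3458$ ($l = 4863 - 1405 = 3458$)
$E = - \frac{137573}{166675}$ ($E = \left(-7884\right) \left(- \frac{1}{8475}\right) + 11705 \left(- \frac{1}{6667}\right) = \frac{2628}{2825} - \frac{11705}{6667} = - \frac{137573}{166675} \approx -0.8254$)
$\left(l + E\right) + \left(-12374 + I{\left(-29 \right)}\right) = \left(3458 - \frac{137573}{166675}\right) + \left(-12374 + 1\right) = \frac{576224577}{166675} - 12373 = - \frac{1486045198}{166675}$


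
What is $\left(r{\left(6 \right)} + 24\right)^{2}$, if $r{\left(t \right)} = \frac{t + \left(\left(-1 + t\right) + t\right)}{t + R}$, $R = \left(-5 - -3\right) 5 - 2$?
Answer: $\frac{16129}{36} \approx 448.03$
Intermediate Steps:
$R = -12$ ($R = \left(-5 + 3\right) 5 - 2 = \left(-2\right) 5 - 2 = -10 - 2 = -12$)
$r{\left(t \right)} = \frac{-1 + 3 t}{-12 + t}$ ($r{\left(t \right)} = \frac{t + \left(\left(-1 + t\right) + t\right)}{t - 12} = \frac{t + \left(-1 + 2 t\right)}{-12 + t} = \frac{-1 + 3 t}{-12 + t}$)
$\left(r{\left(6 \right)} + 24\right)^{2} = \left(\frac{-1 + 3 \cdot 6}{-12 + 6} + 24\right)^{2} = \left(\frac{-1 + 18}{-6} + 24\right)^{2} = \left(\left(- \frac{1}{6}\right) 17 + 24\right)^{2} = \left(- \frac{17}{6} + 24\right)^{2} = \left(\frac{127}{6}\right)^{2} = \frac{16129}{36}$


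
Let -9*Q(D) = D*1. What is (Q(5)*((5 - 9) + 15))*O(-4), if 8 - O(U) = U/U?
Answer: -385/9 ≈ -42.778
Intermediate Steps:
O(U) = 7 (O(U) = 8 - U/U = 8 - 1*1 = 8 - 1 = 7)
Q(D) = -D/9
(Q(5)*((5 - 9) + 15))*O(-4) = ((-⅑*5)*((5 - 9) + 15))*7 = -5*(-4 + 15)/9*7 = -5/9*11*7 = -55/9*7 = -385/9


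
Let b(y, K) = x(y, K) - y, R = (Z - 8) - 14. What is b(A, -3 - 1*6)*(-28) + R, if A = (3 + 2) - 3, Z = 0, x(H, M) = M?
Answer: 286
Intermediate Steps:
R = -22 (R = (0 - 8) - 14 = -8 - 14 = -22)
A = 2 (A = 5 - 3 = 2)
b(y, K) = K - y
b(A, -3 - 1*6)*(-28) + R = ((-3 - 1*6) - 1*2)*(-28) - 22 = ((-3 - 6) - 2)*(-28) - 22 = (-9 - 2)*(-28) - 22 = -11*(-28) - 22 = 308 - 22 = 286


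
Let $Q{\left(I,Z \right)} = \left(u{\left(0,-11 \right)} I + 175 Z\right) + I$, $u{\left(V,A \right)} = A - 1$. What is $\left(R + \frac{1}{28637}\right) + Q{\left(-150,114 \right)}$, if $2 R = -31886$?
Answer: $\frac{161999510}{28637} \approx 5657.0$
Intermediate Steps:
$R = -15943$ ($R = \frac{1}{2} \left(-31886\right) = -15943$)
$u{\left(V,A \right)} = -1 + A$
$Q{\left(I,Z \right)} = - 11 I + 175 Z$ ($Q{\left(I,Z \right)} = \left(\left(-1 - 11\right) I + 175 Z\right) + I = \left(- 12 I + 175 Z\right) + I = - 11 I + 175 Z$)
$\left(R + \frac{1}{28637}\right) + Q{\left(-150,114 \right)} = \left(-15943 + \frac{1}{28637}\right) + \left(\left(-11\right) \left(-150\right) + 175 \cdot 114\right) = \left(-15943 + \frac{1}{28637}\right) + \left(1650 + 19950\right) = - \frac{456559690}{28637} + 21600 = \frac{161999510}{28637}$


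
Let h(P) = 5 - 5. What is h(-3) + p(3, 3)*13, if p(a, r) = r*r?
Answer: 117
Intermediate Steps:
p(a, r) = r²
h(P) = 0
h(-3) + p(3, 3)*13 = 0 + 3²*13 = 0 + 9*13 = 0 + 117 = 117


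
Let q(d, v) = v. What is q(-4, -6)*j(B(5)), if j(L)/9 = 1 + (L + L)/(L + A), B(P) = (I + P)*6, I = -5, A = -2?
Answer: -54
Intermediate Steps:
B(P) = -30 + 6*P (B(P) = (-5 + P)*6 = -30 + 6*P)
j(L) = 9 + 18*L/(-2 + L) (j(L) = 9*(1 + (L + L)/(L - 2)) = 9*(1 + (2*L)/(-2 + L)) = 9*(1 + 2*L/(-2 + L)) = 9 + 18*L/(-2 + L))
q(-4, -6)*j(B(5)) = -54*(-2 + 3*(-30 + 6*5))/(-2 + (-30 + 6*5)) = -54*(-2 + 3*(-30 + 30))/(-2 + (-30 + 30)) = -54*(-2 + 3*0)/(-2 + 0) = -54*(-2 + 0)/(-2) = -54*(-1)*(-2)/2 = -6*9 = -54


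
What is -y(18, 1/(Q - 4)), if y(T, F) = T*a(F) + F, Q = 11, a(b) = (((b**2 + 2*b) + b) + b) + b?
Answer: -655/49 ≈ -13.367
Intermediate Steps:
a(b) = b**2 + 5*b (a(b) = ((b**2 + 3*b) + b) + b = (b**2 + 4*b) + b = b**2 + 5*b)
y(T, F) = F + F*T*(5 + F) (y(T, F) = T*(F*(5 + F)) + F = F*T*(5 + F) + F = F + F*T*(5 + F))
-y(18, 1/(Q - 4)) = -(1 + 18*(5 + 1/(11 - 4)))/(11 - 4) = -(1 + 18*(5 + 1/7))/7 = -(1 + 18*(36/7))/7 = -(1 + 648/7)/7 = -655/(7*7) = -1*655/49 = -655/49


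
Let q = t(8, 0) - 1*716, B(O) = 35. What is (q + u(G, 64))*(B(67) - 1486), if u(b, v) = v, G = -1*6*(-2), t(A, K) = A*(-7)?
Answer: 1027308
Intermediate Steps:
t(A, K) = -7*A
G = 12 (G = -6*(-2) = 12)
q = -772 (q = -7*8 - 1*716 = -56 - 716 = -772)
(q + u(G, 64))*(B(67) - 1486) = (-772 + 64)*(35 - 1486) = -708*(-1451) = 1027308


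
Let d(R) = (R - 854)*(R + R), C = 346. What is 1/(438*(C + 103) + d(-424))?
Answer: 1/1280406 ≈ 7.8100e-7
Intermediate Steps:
d(R) = 2*R*(-854 + R) (d(R) = (-854 + R)*(2*R) = 2*R*(-854 + R))
1/(438*(C + 103) + d(-424)) = 1/(438*(346 + 103) + 2*(-424)*(-854 - 424)) = 1/(438*449 + 2*(-424)*(-1278)) = 1/(196662 + 1083744) = 1/1280406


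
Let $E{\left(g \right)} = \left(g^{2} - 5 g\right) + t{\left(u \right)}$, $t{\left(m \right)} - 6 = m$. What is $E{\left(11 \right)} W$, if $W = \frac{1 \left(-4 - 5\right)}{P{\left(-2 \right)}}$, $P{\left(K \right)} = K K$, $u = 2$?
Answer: $- \frac{333}{2} \approx -166.5$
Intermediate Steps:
$P{\left(K \right)} = K^{2}$
$t{\left(m \right)} = 6 + m$
$E{\left(g \right)} = 8 + g^{2} - 5 g$ ($E{\left(g \right)} = \left(g^{2} - 5 g\right) + \left(6 + 2\right) = \left(g^{2} - 5 g\right) + 8 = 8 + g^{2} - 5 g$)
$W = - \frac{9}{4}$ ($W = \frac{1 \left(-4 - 5\right)}{\left(-2\right)^{2}} = \frac{1 \left(-9\right)}{4} = \left(-9\right) \frac{1}{4} = - \frac{9}{4} \approx -2.25$)
$E{\left(11 \right)} W = \left(8 + 11^{2} - 55\right) \left(- \frac{9}{4}\right) = \left(8 + 121 - 55\right) \left(- \frac{9}{4}\right) = 74 \left(- \frac{9}{4}\right) = - \frac{333}{2}$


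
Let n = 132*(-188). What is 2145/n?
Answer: -65/752 ≈ -0.086436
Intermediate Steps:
n = -24816
2145/n = 2145/(-24816) = 2145*(-1/24816) = -65/752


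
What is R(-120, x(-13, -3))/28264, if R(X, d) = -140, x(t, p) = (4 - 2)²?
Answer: -35/7066 ≈ -0.0049533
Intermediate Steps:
x(t, p) = 4 (x(t, p) = 2² = 4)
R(-120, x(-13, -3))/28264 = -140/28264 = -140*1/28264 = -35/7066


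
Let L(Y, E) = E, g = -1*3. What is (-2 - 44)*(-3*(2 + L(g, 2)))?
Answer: 552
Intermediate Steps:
g = -3
(-2 - 44)*(-3*(2 + L(g, 2))) = (-2 - 44)*(-3*(2 + 2)) = -(-138)*4 = -46*(-12) = 552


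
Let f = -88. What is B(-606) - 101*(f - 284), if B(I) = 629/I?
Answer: 22768003/606 ≈ 37571.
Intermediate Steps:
B(-606) - 101*(f - 284) = 629/(-606) - 101*(-88 - 284) = 629*(-1/606) - 101*(-372) = -629/606 + 37572 = 22768003/606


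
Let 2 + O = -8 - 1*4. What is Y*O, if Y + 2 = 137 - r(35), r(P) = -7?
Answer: -1988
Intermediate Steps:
Y = 142 (Y = -2 + (137 - 1*(-7)) = -2 + (137 + 7) = -2 + 144 = 142)
O = -14 (O = -2 + (-8 - 1*4) = -2 + (-8 - 4) = -2 - 12 = -14)
Y*O = 142*(-14) = -1988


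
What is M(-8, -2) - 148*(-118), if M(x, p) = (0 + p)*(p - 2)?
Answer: 17472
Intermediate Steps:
M(x, p) = p*(-2 + p)
M(-8, -2) - 148*(-118) = -2*(-2 - 2) - 148*(-118) = -2*(-4) + 17464 = 8 + 17464 = 17472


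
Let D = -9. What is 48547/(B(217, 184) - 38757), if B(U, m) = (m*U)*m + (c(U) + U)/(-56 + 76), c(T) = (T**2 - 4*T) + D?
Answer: 970940/146206329 ≈ 0.0066409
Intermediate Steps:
c(T) = -9 + T**2 - 4*T (c(T) = (T**2 - 4*T) - 9 = -9 + T**2 - 4*T)
B(U, m) = -9/20 - 3*U/20 + U**2/20 + U*m**2 (B(U, m) = (m*U)*m + ((-9 + U**2 - 4*U) + U)/(-56 + 76) = (U*m)*m + (-9 + U**2 - 3*U)/20 = U*m**2 + (-9 + U**2 - 3*U)*(1/20) = U*m**2 + (-9/20 - 3*U/20 + U**2/20) = -9/20 - 3*U/20 + U**2/20 + U*m**2)
48547/(B(217, 184) - 38757) = 48547/((-9/20 - 3/20*217 + (1/20)*217**2 + 217*184**2) - 38757) = 48547/((-9/20 - 651/20 + (1/20)*47089 + 217*33856) - 38757) = 48547/((-9/20 - 651/20 + 47089/20 + 7346752) - 38757) = 48547/(146981469/20 - 38757) = 48547/(146206329/20) = 48547*(20/146206329) = 970940/146206329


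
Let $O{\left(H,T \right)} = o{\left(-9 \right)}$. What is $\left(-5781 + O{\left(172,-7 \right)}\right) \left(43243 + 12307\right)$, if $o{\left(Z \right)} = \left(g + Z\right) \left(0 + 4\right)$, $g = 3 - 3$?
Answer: $-323134350$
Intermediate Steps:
$g = 0$
$o{\left(Z \right)} = 4 Z$ ($o{\left(Z \right)} = \left(0 + Z\right) \left(0 + 4\right) = Z 4 = 4 Z$)
$O{\left(H,T \right)} = -36$ ($O{\left(H,T \right)} = 4 \left(-9\right) = -36$)
$\left(-5781 + O{\left(172,-7 \right)}\right) \left(43243 + 12307\right) = \left(-5781 - 36\right) \left(43243 + 12307\right) = \left(-5817\right) 55550 = -323134350$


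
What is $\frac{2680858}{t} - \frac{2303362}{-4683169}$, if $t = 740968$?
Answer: $\frac{7130814306709}{1735039183796} \approx 4.1099$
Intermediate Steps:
$\frac{2680858}{t} - \frac{2303362}{-4683169} = \frac{2680858}{740968} - \frac{2303362}{-4683169} = 2680858 \cdot \frac{1}{740968} - - \frac{2303362}{4683169} = \frac{1340429}{370484} + \frac{2303362}{4683169} = \frac{7130814306709}{1735039183796}$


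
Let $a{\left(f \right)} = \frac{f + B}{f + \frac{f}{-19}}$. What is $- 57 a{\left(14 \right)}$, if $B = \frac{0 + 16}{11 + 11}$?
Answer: $- \frac{9747}{154} \approx -63.292$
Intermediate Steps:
$B = \frac{8}{11}$ ($B = \frac{16}{22} = 16 \cdot \frac{1}{22} = \frac{8}{11} \approx 0.72727$)
$a{\left(f \right)} = \frac{19 \left(\frac{8}{11} + f\right)}{18 f}$ ($a{\left(f \right)} = \frac{f + \frac{8}{11}}{f + \frac{f}{-19}} = \frac{\frac{8}{11} + f}{f + f \left(- \frac{1}{19}\right)} = \frac{\frac{8}{11} + f}{f - \frac{f}{19}} = \frac{\frac{8}{11} + f}{\frac{18}{19} f} = \left(\frac{8}{11} + f\right) \frac{19}{18 f} = \frac{19 \left(\frac{8}{11} + f\right)}{18 f}$)
$- 57 a{\left(14 \right)} = - 57 \frac{19 \left(8 + 11 \cdot 14\right)}{198 \cdot 14} = - 57 \cdot \frac{19}{198} \cdot \frac{1}{14} \left(8 + 154\right) = - 57 \cdot \frac{19}{198} \cdot \frac{1}{14} \cdot 162 = \left(-57\right) \frac{171}{154} = - \frac{9747}{154}$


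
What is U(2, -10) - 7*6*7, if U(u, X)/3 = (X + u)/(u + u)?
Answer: -300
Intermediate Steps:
U(u, X) = 3*(X + u)/(2*u) (U(u, X) = 3*((X + u)/(u + u)) = 3*((X + u)/((2*u))) = 3*((X + u)*(1/(2*u))) = 3*((X + u)/(2*u)) = 3*(X + u)/(2*u))
U(2, -10) - 7*6*7 = (3/2)*(-10 + 2)/2 - 7*6*7 = (3/2)*(½)*(-8) - 42*7 = -6 - 294 = -300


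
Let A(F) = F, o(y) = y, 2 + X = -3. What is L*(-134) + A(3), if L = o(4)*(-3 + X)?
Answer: 4291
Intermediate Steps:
X = -5 (X = -2 - 3 = -5)
L = -32 (L = 4*(-3 - 5) = 4*(-8) = -32)
L*(-134) + A(3) = -32*(-134) + 3 = 4288 + 3 = 4291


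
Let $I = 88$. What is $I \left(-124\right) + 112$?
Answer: $-10800$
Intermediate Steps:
$I \left(-124\right) + 112 = 88 \left(-124\right) + 112 = -10912 + 112 = -10800$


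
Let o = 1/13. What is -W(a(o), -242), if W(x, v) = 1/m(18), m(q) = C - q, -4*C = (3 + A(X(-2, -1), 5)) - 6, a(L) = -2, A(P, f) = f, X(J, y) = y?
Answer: 2/37 ≈ 0.054054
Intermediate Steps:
o = 1/13 ≈ 0.076923
C = -1/2 (C = -((3 + 5) - 6)/4 = -(8 - 6)/4 = -1/4*2 = -1/2 ≈ -0.50000)
m(q) = -1/2 - q
W(x, v) = -2/37 (W(x, v) = 1/(-1/2 - 1*18) = 1/(-1/2 - 18) = 1/(-37/2) = -2/37)
-W(a(o), -242) = -1*(-2/37) = 2/37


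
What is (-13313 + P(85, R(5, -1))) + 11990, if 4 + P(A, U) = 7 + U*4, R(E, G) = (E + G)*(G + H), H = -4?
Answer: -1400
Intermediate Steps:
R(E, G) = (-4 + G)*(E + G) (R(E, G) = (E + G)*(G - 4) = (E + G)*(-4 + G) = (-4 + G)*(E + G))
P(A, U) = 3 + 4*U (P(A, U) = -4 + (7 + U*4) = -4 + (7 + 4*U) = 3 + 4*U)
(-13313 + P(85, R(5, -1))) + 11990 = (-13313 + (3 + 4*((-1)**2 - 4*5 - 4*(-1) + 5*(-1)))) + 11990 = (-13313 + (3 + 4*(1 - 20 + 4 - 5))) + 11990 = (-13313 + (3 + 4*(-20))) + 11990 = (-13313 + (3 - 80)) + 11990 = (-13313 - 77) + 11990 = -13390 + 11990 = -1400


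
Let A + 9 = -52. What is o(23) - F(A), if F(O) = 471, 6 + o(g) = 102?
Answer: -375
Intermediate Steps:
A = -61 (A = -9 - 52 = -61)
o(g) = 96 (o(g) = -6 + 102 = 96)
o(23) - F(A) = 96 - 1*471 = 96 - 471 = -375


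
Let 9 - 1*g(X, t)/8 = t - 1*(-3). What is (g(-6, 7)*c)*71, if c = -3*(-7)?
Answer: -11928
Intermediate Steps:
c = 21
g(X, t) = 48 - 8*t (g(X, t) = 72 - 8*(t - 1*(-3)) = 72 - 8*(t + 3) = 72 - 8*(3 + t) = 72 + (-24 - 8*t) = 48 - 8*t)
(g(-6, 7)*c)*71 = ((48 - 8*7)*21)*71 = ((48 - 56)*21)*71 = -8*21*71 = -168*71 = -11928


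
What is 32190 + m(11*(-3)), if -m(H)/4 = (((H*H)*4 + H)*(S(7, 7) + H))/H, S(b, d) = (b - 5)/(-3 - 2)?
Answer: 73442/5 ≈ 14688.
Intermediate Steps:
S(b, d) = 1 - b/5 (S(b, d) = (-5 + b)/(-5) = (-5 + b)*(-⅕) = 1 - b/5)
m(H) = -4*(-⅖ + H)*(H + 4*H²)/H (m(H) = -4*((H*H)*4 + H)*((1 - ⅕*7) + H)/H = -4*(H²*4 + H)*((1 - 7/5) + H)/H = -4*(4*H² + H)*(-⅖ + H)/H = -4*(H + 4*H²)*(-⅖ + H)/H = -4*(-⅖ + H)*(H + 4*H²)/H)
32190 + m(11*(-3)) = 32190 + (8/5 - 16*(11*(-3))² + 12*(11*(-3))/5) = 32190 + (8/5 - 16*(-33)² + (12/5)*(-33)) = 32190 + (8/5 - 16*1089 - 396/5) = 32190 + (8/5 - 17424 - 396/5) = 32190 - 87508/5 = 73442/5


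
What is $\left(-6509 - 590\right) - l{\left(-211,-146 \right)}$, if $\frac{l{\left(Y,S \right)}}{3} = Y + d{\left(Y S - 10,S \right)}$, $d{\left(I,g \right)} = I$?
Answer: $-98854$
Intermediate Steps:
$l{\left(Y,S \right)} = -30 + 3 Y + 3 S Y$ ($l{\left(Y,S \right)} = 3 \left(Y + \left(Y S - 10\right)\right) = 3 \left(Y + \left(S Y - 10\right)\right) = 3 \left(Y + \left(-10 + S Y\right)\right) = 3 \left(-10 + Y + S Y\right) = -30 + 3 Y + 3 S Y$)
$\left(-6509 - 590\right) - l{\left(-211,-146 \right)} = \left(-6509 - 590\right) - \left(-30 + 3 \left(-211\right) + 3 \left(-146\right) \left(-211\right)\right) = -7099 - \left(-30 - 633 + 92418\right) = -7099 - 91755 = -98854$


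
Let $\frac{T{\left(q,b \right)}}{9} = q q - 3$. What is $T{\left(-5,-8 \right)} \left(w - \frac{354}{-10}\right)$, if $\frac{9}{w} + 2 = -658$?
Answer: $\frac{14013}{2} \approx 7006.5$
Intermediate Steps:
$w = - \frac{3}{220}$ ($w = \frac{9}{-2 - 658} = \frac{9}{-660} = 9 \left(- \frac{1}{660}\right) = - \frac{3}{220} \approx -0.013636$)
$T{\left(q,b \right)} = -27 + 9 q^{2}$ ($T{\left(q,b \right)} = 9 \left(q q - 3\right) = 9 \left(q^{2} - 3\right) = 9 \left(-3 + q^{2}\right) = -27 + 9 q^{2}$)
$T{\left(-5,-8 \right)} \left(w - \frac{354}{-10}\right) = \left(-27 + 9 \left(-5\right)^{2}\right) \left(- \frac{3}{220} - \frac{354}{-10}\right) = \left(-27 + 9 \cdot 25\right) \left(- \frac{3}{220} - 354 \left(- \frac{1}{10}\right)\right) = \left(-27 + 225\right) \left(- \frac{3}{220} - - \frac{177}{5}\right) = 198 \left(- \frac{3}{220} + \frac{177}{5}\right) = 198 \cdot \frac{1557}{44} = \frac{14013}{2}$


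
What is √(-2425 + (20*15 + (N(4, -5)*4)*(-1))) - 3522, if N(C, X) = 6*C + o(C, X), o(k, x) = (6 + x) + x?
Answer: -3522 + 21*I*√5 ≈ -3522.0 + 46.957*I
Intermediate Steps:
o(k, x) = 6 + 2*x
N(C, X) = 6 + 2*X + 6*C (N(C, X) = 6*C + (6 + 2*X) = 6 + 2*X + 6*C)
√(-2425 + (20*15 + (N(4, -5)*4)*(-1))) - 3522 = √(-2425 + (20*15 + ((6 + 2*(-5) + 6*4)*4)*(-1))) - 3522 = √(-2425 + (300 + ((6 - 10 + 24)*4)*(-1))) - 3522 = √(-2425 + (300 + (20*4)*(-1))) - 3522 = √(-2425 + (300 + 80*(-1))) - 3522 = √(-2425 + (300 - 80)) - 3522 = √(-2425 + 220) - 3522 = √(-2205) - 3522 = 21*I*√5 - 3522 = -3522 + 21*I*√5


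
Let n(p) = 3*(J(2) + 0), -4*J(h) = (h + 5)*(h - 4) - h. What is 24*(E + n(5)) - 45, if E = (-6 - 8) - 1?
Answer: -117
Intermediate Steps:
E = -15 (E = -14 - 1 = -15)
J(h) = h/4 - (-4 + h)*(5 + h)/4 (J(h) = -((h + 5)*(h - 4) - h)/4 = -((5 + h)*(-4 + h) - h)/4 = -((-4 + h)*(5 + h) - h)/4 = -(-h + (-4 + h)*(5 + h))/4 = h/4 - (-4 + h)*(5 + h)/4)
n(p) = 12 (n(p) = 3*((5 - ¼*2²) + 0) = 3*((5 - ¼*4) + 0) = 3*((5 - 1) + 0) = 3*(4 + 0) = 3*4 = 12)
24*(E + n(5)) - 45 = 24*(-15 + 12) - 45 = 24*(-3) - 45 = -72 - 45 = -117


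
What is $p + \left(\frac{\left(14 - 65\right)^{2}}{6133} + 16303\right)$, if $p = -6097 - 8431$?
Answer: $\frac{10888676}{6133} \approx 1775.4$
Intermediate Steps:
$p = -14528$ ($p = -6097 - 8431 = -14528$)
$p + \left(\frac{\left(14 - 65\right)^{2}}{6133} + 16303\right) = -14528 + \left(\frac{\left(14 - 65\right)^{2}}{6133} + 16303\right) = -14528 + \left(\left(-51\right)^{2} \cdot \frac{1}{6133} + 16303\right) = -14528 + \left(2601 \cdot \frac{1}{6133} + 16303\right) = -14528 + \left(\frac{2601}{6133} + 16303\right) = -14528 + \frac{99988900}{6133} = \frac{10888676}{6133}$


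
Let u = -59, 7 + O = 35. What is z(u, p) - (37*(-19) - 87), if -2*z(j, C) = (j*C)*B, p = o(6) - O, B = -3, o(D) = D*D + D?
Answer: -449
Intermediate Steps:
o(D) = D + D² (o(D) = D² + D = D + D²)
O = 28 (O = -7 + 35 = 28)
p = 14 (p = 6*(1 + 6) - 1*28 = 6*7 - 28 = 42 - 28 = 14)
z(j, C) = 3*C*j/2 (z(j, C) = -j*C*(-3)/2 = -C*j*(-3)/2 = -(-3)*C*j/2 = 3*C*j/2)
z(u, p) - (37*(-19) - 87) = (3/2)*14*(-59) - (37*(-19) - 87) = -1239 - (-703 - 87) = -1239 - 1*(-790) = -1239 + 790 = -449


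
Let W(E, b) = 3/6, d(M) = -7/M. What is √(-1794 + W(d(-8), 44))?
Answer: I*√7174/2 ≈ 42.35*I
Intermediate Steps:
W(E, b) = ½ (W(E, b) = 3*(⅙) = ½)
√(-1794 + W(d(-8), 44)) = √(-1794 + ½) = √(-3587/2) = I*√7174/2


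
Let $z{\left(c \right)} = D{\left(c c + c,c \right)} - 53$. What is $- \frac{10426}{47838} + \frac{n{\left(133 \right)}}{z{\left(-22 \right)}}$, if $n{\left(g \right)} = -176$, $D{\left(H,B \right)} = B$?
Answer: $\frac{1272923}{597975} \approx 2.1287$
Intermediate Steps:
$z{\left(c \right)} = -53 + c$ ($z{\left(c \right)} = c - 53 = -53 + c$)
$- \frac{10426}{47838} + \frac{n{\left(133 \right)}}{z{\left(-22 \right)}} = - \frac{10426}{47838} - \frac{176}{-53 - 22} = \left(-10426\right) \frac{1}{47838} - \frac{176}{-75} = - \frac{5213}{23919} - - \frac{176}{75} = - \frac{5213}{23919} + \frac{176}{75} = \frac{1272923}{597975}$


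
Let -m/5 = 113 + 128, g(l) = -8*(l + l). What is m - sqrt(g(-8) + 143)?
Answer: -1205 - sqrt(271) ≈ -1221.5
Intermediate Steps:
g(l) = -16*l
m = -1205 (m = -5*(113 + 128) = -5*241 = -1205)
m - sqrt(g(-8) + 143) = -1205 - sqrt(-16*(-8) + 143) = -1205 - sqrt(128 + 143) = -1205 - sqrt(271)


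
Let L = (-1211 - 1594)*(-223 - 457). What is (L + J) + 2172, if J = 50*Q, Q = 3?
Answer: 1909722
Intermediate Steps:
L = 1907400 (L = -2805*(-680) = 1907400)
J = 150 (J = 50*3 = 150)
(L + J) + 2172 = (1907400 + 150) + 2172 = 1907550 + 2172 = 1909722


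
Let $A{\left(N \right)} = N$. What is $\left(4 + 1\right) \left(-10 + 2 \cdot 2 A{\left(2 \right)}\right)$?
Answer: $-10$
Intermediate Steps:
$\left(4 + 1\right) \left(-10 + 2 \cdot 2 A{\left(2 \right)}\right) = \left(4 + 1\right) \left(-10 + 2 \cdot 2 \cdot 2\right) = 5 \left(-10 + 4 \cdot 2\right) = 5 \left(-10 + 8\right) = 5 \left(-2\right) = -10$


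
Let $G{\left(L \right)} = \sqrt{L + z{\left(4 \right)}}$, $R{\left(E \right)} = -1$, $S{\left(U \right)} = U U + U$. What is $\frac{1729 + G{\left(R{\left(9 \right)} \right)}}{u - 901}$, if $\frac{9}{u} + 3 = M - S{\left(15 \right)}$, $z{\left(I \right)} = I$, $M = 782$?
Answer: $- \frac{931931}{485630} - \frac{539 \sqrt{3}}{485630} \approx -1.9209$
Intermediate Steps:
$S{\left(U \right)} = U + U^{2}$ ($S{\left(U \right)} = U^{2} + U = U + U^{2}$)
$G{\left(L \right)} = \sqrt{4 + L}$ ($G{\left(L \right)} = \sqrt{L + 4} = \sqrt{4 + L}$)
$u = \frac{9}{539}$ ($u = \frac{9}{-3 + \left(782 - 15 \left(1 + 15\right)\right)} = \frac{9}{-3 + \left(782 - 15 \cdot 16\right)} = \frac{9}{-3 + \left(782 - 240\right)} = \frac{9}{-3 + 542} = \frac{9}{539} \approx 0.016698$)
$\frac{1729 + G{\left(R{\left(9 \right)} \right)}}{u - 901} = \frac{1729 + \sqrt{4 - 1}}{\frac{9}{539} - 901} = \frac{1729 + \sqrt{3}}{- \frac{485630}{539}} = \left(1729 + \sqrt{3}\right) \left(- \frac{539}{485630}\right) = - \frac{931931}{485630} - \frac{539 \sqrt{3}}{485630}$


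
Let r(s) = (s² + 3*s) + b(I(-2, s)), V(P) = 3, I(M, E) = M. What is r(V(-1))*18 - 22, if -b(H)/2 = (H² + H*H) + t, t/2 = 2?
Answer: -130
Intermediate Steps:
t = 4 (t = 2*2 = 4)
b(H) = -8 - 4*H² (b(H) = -2*((H² + H*H) + 4) = -2*((H² + H²) + 4) = -2*(2*H² + 4) = -2*(4 + 2*H²) = -8 - 4*H²)
r(s) = -24 + s² + 3*s (r(s) = (s² + 3*s) + (-8 - 4*(-2)²) = (s² + 3*s) + (-8 - 4*4) = (s² + 3*s) + (-8 - 16) = (s² + 3*s) - 24 = -24 + s² + 3*s)
r(V(-1))*18 - 22 = (-24 + 3² + 3*3)*18 - 22 = (-24 + 9 + 9)*18 - 22 = -6*18 - 22 = -108 - 22 = -130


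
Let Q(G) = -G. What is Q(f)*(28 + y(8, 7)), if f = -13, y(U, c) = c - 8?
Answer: 351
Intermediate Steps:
y(U, c) = -8 + c
Q(f)*(28 + y(8, 7)) = (-1*(-13))*(28 + (-8 + 7)) = 13*(28 - 1) = 13*27 = 351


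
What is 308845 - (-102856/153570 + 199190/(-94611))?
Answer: 249298685811137/807189515 ≈ 3.0885e+5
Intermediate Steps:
308845 - (-102856/153570 + 199190/(-94611)) = 308845 - (-102856*1/153570 + 199190*(-1/94611)) = 308845 - (-51428/76785 - 199190/94611) = 308845 - 1*(-2240050962/807189515) = 308845 + 2240050962/807189515 = 249298685811137/807189515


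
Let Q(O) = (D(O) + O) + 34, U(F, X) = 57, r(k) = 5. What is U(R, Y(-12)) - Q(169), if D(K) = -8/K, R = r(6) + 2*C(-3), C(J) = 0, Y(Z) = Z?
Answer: -24666/169 ≈ -145.95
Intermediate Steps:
R = 5 (R = 5 + 2*0 = 5 + 0 = 5)
Q(O) = 34 + O - 8/O (Q(O) = (-8/O + O) + 34 = (O - 8/O) + 34 = 34 + O - 8/O)
U(R, Y(-12)) - Q(169) = 57 - (34 + 169 - 8/169) = 57 - 1*34299/169 = 57 - 34299/169 = -24666/169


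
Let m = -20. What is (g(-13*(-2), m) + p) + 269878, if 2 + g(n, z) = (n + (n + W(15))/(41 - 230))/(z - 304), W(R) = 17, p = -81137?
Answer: 11557616533/61236 ≈ 1.8874e+5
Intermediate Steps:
g(n, z) = -2 + (-17/189 + 188*n/189)/(-304 + z) (g(n, z) = -2 + (n + (n + 17)/(41 - 230))/(z - 304) = -2 + (n + (17 + n)/(-189))/(-304 + z) = -2 + (n + (17 + n)*(-1/189))/(-304 + z) = -2 + (n + (-17/189 - n/189))/(-304 + z) = -2 + (-17/189 + 188*n/189)/(-304 + z))
(g(-13*(-2), m) + p) + 269878 = ((114895 - 378*(-20) + 188*(-13*(-2)))/(189*(-304 - 20)) - 81137) + 269878 = ((1/189)*(114895 + 7560 + 188*26)/(-324) - 81137) + 269878 = ((1/189)*(-1/324)*(114895 + 7560 + 4888) - 81137) + 269878 = ((1/189)*(-1/324)*127343 - 81137) + 269878 = (-127343/61236 - 81137) + 269878 = -4968632675/61236 + 269878 = 11557616533/61236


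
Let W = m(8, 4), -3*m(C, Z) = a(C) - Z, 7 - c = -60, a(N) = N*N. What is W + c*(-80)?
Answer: -5380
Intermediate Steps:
a(N) = N²
c = 67 (c = 7 - 1*(-60) = 7 + 60 = 67)
m(C, Z) = -C²/3 + Z/3 (m(C, Z) = -(C² - Z)/3 = -C²/3 + Z/3)
W = -20 (W = -⅓*8² + (⅓)*4 = -⅓*64 + 4/3 = -64/3 + 4/3 = -20)
W + c*(-80) = -20 + 67*(-80) = -20 - 5360 = -5380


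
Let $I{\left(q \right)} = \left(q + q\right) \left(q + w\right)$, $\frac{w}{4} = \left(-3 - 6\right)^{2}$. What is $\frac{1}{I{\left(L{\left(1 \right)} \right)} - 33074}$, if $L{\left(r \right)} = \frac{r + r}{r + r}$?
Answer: $- \frac{1}{32424} \approx -3.0841 \cdot 10^{-5}$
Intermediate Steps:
$w = 324$ ($w = 4 \left(-3 - 6\right)^{2} = 4 \left(-9\right)^{2} = 4 \cdot 81 = 324$)
$L{\left(r \right)} = 1$ ($L{\left(r \right)} = \frac{2 r}{2 r} = 2 r \frac{1}{2 r} = 1$)
$I{\left(q \right)} = 2 q \left(324 + q\right)$ ($I{\left(q \right)} = \left(q + q\right) \left(q + 324\right) = 2 q \left(324 + q\right)$)
$\frac{1}{I{\left(L{\left(1 \right)} \right)} - 33074} = \frac{1}{2 \cdot 1 \left(324 + 1\right) - 33074} = \frac{1}{2 \cdot 1 \cdot 325 - 33074} = \frac{1}{650 - 33074} = \frac{1}{-32424} = - \frac{1}{32424}$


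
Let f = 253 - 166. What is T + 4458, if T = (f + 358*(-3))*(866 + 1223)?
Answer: -2057385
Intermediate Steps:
f = 87
T = -2061843 (T = (87 + 358*(-3))*(866 + 1223) = (87 - 1074)*2089 = -987*2089 = -2061843)
T + 4458 = -2061843 + 4458 = -2057385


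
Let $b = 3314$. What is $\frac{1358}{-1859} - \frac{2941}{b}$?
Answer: $- \frac{9967731}{6160726} \approx -1.6179$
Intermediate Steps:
$\frac{1358}{-1859} - \frac{2941}{b} = \frac{1358}{-1859} - \frac{2941}{3314} = 1358 \left(- \frac{1}{1859}\right) - \frac{2941}{3314} = - \frac{1358}{1859} - \frac{2941}{3314} = - \frac{9967731}{6160726}$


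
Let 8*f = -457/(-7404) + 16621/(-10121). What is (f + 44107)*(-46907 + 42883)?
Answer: -13300053297602851/74935884 ≈ -1.7749e+8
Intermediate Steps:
f = -118436587/599487072 (f = (-457/(-7404) + 16621/(-10121))/8 = (-457*(-1/7404) + 16621*(-1/10121))/8 = (457/7404 - 16621/10121)/8 = (⅛)*(-118436587/74935884) = -118436587/599487072 ≈ -0.19756)
(f + 44107)*(-46907 + 42883) = (-118436587/599487072 + 44107)*(-46907 + 42883) = (26441457848117/599487072)*(-4024) = -13300053297602851/74935884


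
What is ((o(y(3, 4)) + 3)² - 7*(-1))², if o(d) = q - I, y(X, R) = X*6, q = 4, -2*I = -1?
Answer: 38809/16 ≈ 2425.6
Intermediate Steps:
I = ½ (I = -½*(-1) = ½ ≈ 0.50000)
y(X, R) = 6*X
o(d) = 7/2 (o(d) = 4 - 1*½ = 4 - ½ = 7/2)
((o(y(3, 4)) + 3)² - 7*(-1))² = ((7/2 + 3)² - 7*(-1))² = ((13/2)² + 7)² = (169/4 + 7)² = (197/4)² = 38809/16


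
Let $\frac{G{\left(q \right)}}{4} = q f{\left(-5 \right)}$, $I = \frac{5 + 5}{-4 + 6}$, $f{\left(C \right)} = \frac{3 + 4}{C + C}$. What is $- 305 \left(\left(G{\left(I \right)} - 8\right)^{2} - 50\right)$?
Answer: $-132370$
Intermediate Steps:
$f{\left(C \right)} = \frac{7}{2 C}$
$I = 5$ ($I = \frac{10}{2} = 10 \cdot \frac{1}{2} = 5$)
$G{\left(q \right)} = - \frac{14 q}{5}$ ($G{\left(q \right)} = 4 q \frac{7}{2 \left(-5\right)} = 4 q \frac{7}{2} \left(- \frac{1}{5}\right) = 4 q \left(- \frac{7}{10}\right) = 4 \left(- \frac{7 q}{10}\right) = - \frac{14 q}{5}$)
$- 305 \left(\left(G{\left(I \right)} - 8\right)^{2} - 50\right) = - 305 \left(\left(\left(- \frac{14}{5}\right) 5 - 8\right)^{2} - 50\right) = - 305 \left(\left(-14 - 8\right)^{2} - 50\right) = - 305 \left(\left(-22\right)^{2} - 50\right) = - 305 \left(484 - 50\right) = \left(-305\right) 434 = -132370$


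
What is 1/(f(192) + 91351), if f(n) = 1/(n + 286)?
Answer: 478/43665779 ≈ 1.0947e-5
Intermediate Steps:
f(n) = 1/(286 + n)
1/(f(192) + 91351) = 1/(1/(286 + 192) + 91351) = 1/(1/478 + 91351) = 1/(43665779/478) = 478/43665779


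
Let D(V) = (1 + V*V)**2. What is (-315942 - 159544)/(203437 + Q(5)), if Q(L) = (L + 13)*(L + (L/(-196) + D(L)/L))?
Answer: -232988140/100920469 ≈ -2.3086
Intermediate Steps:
D(V) = (1 + V**2)**2
Q(L) = (13 + L)*(195*L/196 + (1 + L**2)**2/L) (Q(L) = (L + 13)*(L + (L/(-196) + (1 + L**2)**2/L)) = (13 + L)*(L + (L*(-1/196) + (1 + L**2)**2/L)) = (13 + L)*(L + (-L/196 + (1 + L**2)**2/L)) = (13 + L)*(195*L/196 + (1 + L**2)**2/L))
(-315942 - 159544)/(203437 + Q(5)) = (-315942 - 159544)/(203437 + (1 + 5**4 + 13/5 + 13*5**3 + (587/196)*5**2 + (7631/196)*5)) = -475486/(203437 + (1 + 625 + 13*(1/5) + 13*125 + (587/196)*25 + 38155/196)) = -475486/(203437 + (1 + 625 + 13/5 + 1625 + 14675/196 + 38155/196)) = -475486/(203437 + 1236339/490) = -475486/100920469/490 = -475486*490/100920469 = -232988140/100920469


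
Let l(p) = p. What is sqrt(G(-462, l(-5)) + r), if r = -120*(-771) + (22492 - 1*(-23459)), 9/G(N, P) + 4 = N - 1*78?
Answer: sqrt(2561159310)/136 ≈ 372.12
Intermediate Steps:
G(N, P) = 9/(-82 + N) (G(N, P) = 9/(-4 + (N - 1*78)) = 9/(-4 + (N - 78)) = 9/(-4 + (-78 + N)) = 9/(-82 + N))
r = 138471 (r = 92520 + (22492 + 23459) = 92520 + 45951 = 138471)
sqrt(G(-462, l(-5)) + r) = sqrt(9/(-82 - 462) + 138471) = sqrt(9/(-544) + 138471) = sqrt(9*(-1/544) + 138471) = sqrt(-9/544 + 138471) = sqrt(75328215/544) = sqrt(2561159310)/136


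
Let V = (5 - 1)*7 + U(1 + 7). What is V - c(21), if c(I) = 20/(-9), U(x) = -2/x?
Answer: 1079/36 ≈ 29.972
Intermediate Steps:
c(I) = -20/9 (c(I) = 20*(-⅑) = -20/9)
V = 111/4 (V = (5 - 1)*7 - 2/(1 + 7) = 4*7 - 2/8 = 28 - 2*⅛ = 28 - ¼ = 111/4 ≈ 27.750)
V - c(21) = 111/4 - 1*(-20/9) = 111/4 + 20/9 = 1079/36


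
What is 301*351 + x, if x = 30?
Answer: 105681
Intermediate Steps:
301*351 + x = 301*351 + 30 = 105651 + 30 = 105681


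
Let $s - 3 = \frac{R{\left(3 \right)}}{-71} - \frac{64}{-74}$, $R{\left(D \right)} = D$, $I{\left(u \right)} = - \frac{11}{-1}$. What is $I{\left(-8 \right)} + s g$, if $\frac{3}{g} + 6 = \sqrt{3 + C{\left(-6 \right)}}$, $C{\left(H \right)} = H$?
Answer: $\frac{315409}{34151} - \frac{10042 i \sqrt{3}}{34151} \approx 9.2357 - 0.5093 i$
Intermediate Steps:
$I{\left(u \right)} = 11$ ($I{\left(u \right)} = \left(-11\right) \left(-1\right) = 11$)
$g = \frac{3}{-6 + i \sqrt{3}}$ ($g = \frac{3}{-6 + \sqrt{3 - 6}} = \frac{3}{-6 + \sqrt{-3}} = \frac{3}{-6 + i \sqrt{3}} \approx -0.46154 - 0.13323 i$)
$s = \frac{10042}{2627}$ ($s = 3 + \left(\frac{3}{-71} - \frac{64}{-74}\right) = 3 + \left(3 \left(- \frac{1}{71}\right) - - \frac{32}{37}\right) = 3 + \left(- \frac{3}{71} + \frac{32}{37}\right) = 3 + \frac{2161}{2627} = \frac{10042}{2627} \approx 3.8226$)
$I{\left(-8 \right)} + s g = 11 + \frac{10042 \left(- \frac{6}{13} - \frac{i \sqrt{3}}{13}\right)}{2627} = 11 - \left(\frac{60252}{34151} + \frac{10042 i \sqrt{3}}{34151}\right) = \frac{315409}{34151} - \frac{10042 i \sqrt{3}}{34151}$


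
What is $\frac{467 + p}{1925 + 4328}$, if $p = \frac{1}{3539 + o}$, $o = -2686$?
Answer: $\frac{398352}{5333809} \approx 0.074684$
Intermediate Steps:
$p = \frac{1}{853}$ ($p = \frac{1}{3539 - 2686} = \frac{1}{853} \approx 0.0011723$)
$\frac{467 + p}{1925 + 4328} = \frac{467 + \frac{1}{853}}{1925 + 4328} = \frac{398352}{853 \cdot 6253} = \frac{398352}{853} \cdot \frac{1}{6253} = \frac{398352}{5333809}$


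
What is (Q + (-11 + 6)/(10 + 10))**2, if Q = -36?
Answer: 21025/16 ≈ 1314.1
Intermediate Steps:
(Q + (-11 + 6)/(10 + 10))**2 = (-36 + (-11 + 6)/(10 + 10))**2 = (-36 - 5/20)**2 = (-36 - 5*1/20)**2 = (-36 - 1/4)**2 = (-145/4)**2 = 21025/16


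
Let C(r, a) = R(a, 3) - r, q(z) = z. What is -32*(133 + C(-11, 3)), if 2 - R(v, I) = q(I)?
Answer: -4576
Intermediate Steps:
R(v, I) = 2 - I
C(r, a) = -1 - r (C(r, a) = (2 - 1*3) - r = (2 - 3) - r = -1 - r)
-32*(133 + C(-11, 3)) = -32*(133 + (-1 - 1*(-11))) = -32*(133 + (-1 + 11)) = -32*(133 + 10) = -32*143 = -4576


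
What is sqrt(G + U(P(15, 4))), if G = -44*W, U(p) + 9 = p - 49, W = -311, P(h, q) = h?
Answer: sqrt(13641) ≈ 116.79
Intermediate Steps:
U(p) = -58 + p (U(p) = -9 + (p - 49) = -9 + (-49 + p) = -58 + p)
G = 13684 (G = -44*(-311) = 13684)
sqrt(G + U(P(15, 4))) = sqrt(13684 + (-58 + 15)) = sqrt(13684 - 43) = sqrt(13641)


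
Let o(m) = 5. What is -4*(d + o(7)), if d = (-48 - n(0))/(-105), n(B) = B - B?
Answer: -764/35 ≈ -21.829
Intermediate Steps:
n(B) = 0
d = 16/35 (d = (-48 - 1*0)/(-105) = (-48 + 0)*(-1/105) = -48*(-1/105) = 16/35 ≈ 0.45714)
-4*(d + o(7)) = -4*(16/35 + 5) = -4*191/35 = -764/35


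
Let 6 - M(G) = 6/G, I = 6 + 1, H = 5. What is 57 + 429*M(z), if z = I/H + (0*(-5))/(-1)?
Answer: 5547/7 ≈ 792.43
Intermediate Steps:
I = 7
z = 7/5 (z = 7/5 + (0*(-5))/(-1) = 7*(⅕) + 0*(-1) = 7/5 + 0 = 7/5 ≈ 1.4000)
M(G) = 6 - 6/G
57 + 429*M(z) = 57 + 429*(6 - 6/7/5) = 57 + 429*(6 - 6*5/7) = 57 + 429*(6 - 30/7) = 57 + 429*(12/7) = 57 + 5148/7 = 5547/7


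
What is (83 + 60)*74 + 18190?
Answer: 28772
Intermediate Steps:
(83 + 60)*74 + 18190 = 143*74 + 18190 = 10582 + 18190 = 28772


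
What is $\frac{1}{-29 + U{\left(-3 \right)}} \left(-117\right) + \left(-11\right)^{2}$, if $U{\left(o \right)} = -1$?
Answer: $\frac{1249}{10} \approx 124.9$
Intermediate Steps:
$\frac{1}{-29 + U{\left(-3 \right)}} \left(-117\right) + \left(-11\right)^{2} = \frac{1}{-29 - 1} \left(-117\right) + \left(-11\right)^{2} = \frac{1}{-30} \left(-117\right) + 121 = \left(- \frac{1}{30}\right) \left(-117\right) + 121 = \frac{39}{10} + 121 = \frac{1249}{10}$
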